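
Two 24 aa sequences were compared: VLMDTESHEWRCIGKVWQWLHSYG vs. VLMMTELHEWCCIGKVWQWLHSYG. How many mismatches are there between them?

3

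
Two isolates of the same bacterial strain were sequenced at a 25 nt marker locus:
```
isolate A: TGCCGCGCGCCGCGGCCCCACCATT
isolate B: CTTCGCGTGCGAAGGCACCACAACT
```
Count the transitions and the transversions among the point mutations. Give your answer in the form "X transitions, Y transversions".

Mismatches (1-based):
site 1: T→C (pyrimidine→pyrimidine, transition)
site 2: G→T (purine→pyrimidine, transversion)
site 3: C→T (pyrimidine→pyrimidine, transition)
site 8: C→T (pyrimidine→pyrimidine, transition)
site 11: C→G (pyrimidine→purine, transversion)
site 12: G→A (purine→purine, transition)
site 13: C→A (pyrimidine→purine, transversion)
site 17: C→A (pyrimidine→purine, transversion)
site 22: C→A (pyrimidine→purine, transversion)
site 24: T→C (pyrimidine→pyrimidine, transition)

5 transitions, 5 transversions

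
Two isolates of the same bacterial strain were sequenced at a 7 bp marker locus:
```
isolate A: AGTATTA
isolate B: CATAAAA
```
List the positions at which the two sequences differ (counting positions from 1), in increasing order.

1, 2, 5, 6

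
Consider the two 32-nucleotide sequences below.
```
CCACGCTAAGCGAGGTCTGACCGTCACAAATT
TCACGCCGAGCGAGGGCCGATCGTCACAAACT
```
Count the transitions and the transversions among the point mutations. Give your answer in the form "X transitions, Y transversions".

Transitions (purine↔purine or pyrimidine↔pyrimidine): 1 C→T, 7 T→C, 8 A→G, 18 T→C, 21 C→T, 31 T→C.
Transversions (purine↔pyrimidine): 16 T→G.

6 transitions, 1 transversion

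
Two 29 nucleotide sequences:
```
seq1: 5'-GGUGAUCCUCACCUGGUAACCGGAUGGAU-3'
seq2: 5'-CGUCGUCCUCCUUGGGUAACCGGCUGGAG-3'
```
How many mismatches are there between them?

9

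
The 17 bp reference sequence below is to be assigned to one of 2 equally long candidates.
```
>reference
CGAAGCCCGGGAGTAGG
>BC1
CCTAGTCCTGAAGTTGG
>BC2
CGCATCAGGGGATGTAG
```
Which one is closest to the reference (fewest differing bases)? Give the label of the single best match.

BC1 differs at 6 bases; BC2 differs at 8 bases. The closest is BC1.

BC1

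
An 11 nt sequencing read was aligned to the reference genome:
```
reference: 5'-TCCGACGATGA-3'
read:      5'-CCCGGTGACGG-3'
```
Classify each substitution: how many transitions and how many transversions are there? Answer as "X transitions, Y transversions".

5 transitions, 0 transversions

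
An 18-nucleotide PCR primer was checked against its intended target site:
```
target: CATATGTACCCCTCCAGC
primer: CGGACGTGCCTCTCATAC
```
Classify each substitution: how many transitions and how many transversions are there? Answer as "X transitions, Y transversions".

5 transitions, 3 transversions

Transitions (purine↔purine or pyrimidine↔pyrimidine): 2 A→G, 5 T→C, 8 A→G, 11 C→T, 17 G→A.
Transversions (purine↔pyrimidine): 3 T→G, 15 C→A, 16 A→T.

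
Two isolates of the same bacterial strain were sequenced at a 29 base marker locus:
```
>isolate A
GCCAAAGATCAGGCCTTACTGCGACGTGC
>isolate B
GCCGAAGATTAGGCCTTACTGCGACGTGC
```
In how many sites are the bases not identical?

Mismatches (1-based): site 4: A→G; site 10: C→T.

2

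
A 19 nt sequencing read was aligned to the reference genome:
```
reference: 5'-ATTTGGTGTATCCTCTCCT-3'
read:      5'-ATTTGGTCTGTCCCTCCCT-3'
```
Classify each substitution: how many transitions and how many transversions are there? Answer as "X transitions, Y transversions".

4 transitions, 1 transversion

Transitions (purine↔purine or pyrimidine↔pyrimidine): 10 A→G, 14 T→C, 15 C→T, 16 T→C.
Transversions (purine↔pyrimidine): 8 G→C.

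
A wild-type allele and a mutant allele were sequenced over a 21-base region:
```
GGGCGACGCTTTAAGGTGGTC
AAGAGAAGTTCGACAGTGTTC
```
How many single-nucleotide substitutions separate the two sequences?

10

Comparing position by position, 10 bases differ: 1 (G/A), 2 (G/A), 4 (C/A), 7 (C/A), 9 (C/T), 11 (T/C), 12 (T/G), 14 (A/C), 15 (G/A), 19 (G/T).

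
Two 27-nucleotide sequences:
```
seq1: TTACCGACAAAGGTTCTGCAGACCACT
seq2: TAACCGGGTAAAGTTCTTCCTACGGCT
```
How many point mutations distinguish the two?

Comparing position by position, 10 bases differ: 2 (T/A), 7 (A/G), 8 (C/G), 9 (A/T), 12 (G/A), 18 (G/T), 20 (A/C), 21 (G/T), 24 (C/G), 25 (A/G).

10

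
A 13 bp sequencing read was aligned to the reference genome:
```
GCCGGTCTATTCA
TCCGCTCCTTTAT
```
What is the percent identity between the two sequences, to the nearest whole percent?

Mismatches at positions 1, 5, 8, 9, 12, 13 (1-based): 6 of 13.
Identical positions: 7/13 = 53.85% → 54%.

54%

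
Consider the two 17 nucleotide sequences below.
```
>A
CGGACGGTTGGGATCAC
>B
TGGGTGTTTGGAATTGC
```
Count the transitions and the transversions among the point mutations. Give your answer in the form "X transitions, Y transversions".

Mismatches (1-based):
position 1: C→T (pyrimidine→pyrimidine, transition)
position 4: A→G (purine→purine, transition)
position 5: C→T (pyrimidine→pyrimidine, transition)
position 7: G→T (purine→pyrimidine, transversion)
position 12: G→A (purine→purine, transition)
position 15: C→T (pyrimidine→pyrimidine, transition)
position 16: A→G (purine→purine, transition)

6 transitions, 1 transversion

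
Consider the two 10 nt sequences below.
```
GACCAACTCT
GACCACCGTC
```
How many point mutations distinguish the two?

4

Mismatches (1-based): site 6: A→C; site 8: T→G; site 9: C→T; site 10: T→C.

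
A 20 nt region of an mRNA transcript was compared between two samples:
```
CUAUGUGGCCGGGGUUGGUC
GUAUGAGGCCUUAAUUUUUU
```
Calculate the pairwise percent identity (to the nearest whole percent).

9 positions differ (1, 6, 11, 12, 13, 14, 17, 18, 20), so 11 of 20 match: 11/20 = 55%.

55%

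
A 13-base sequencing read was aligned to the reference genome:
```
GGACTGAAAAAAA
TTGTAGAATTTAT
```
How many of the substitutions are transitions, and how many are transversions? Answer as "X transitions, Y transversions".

Mismatches (1-based):
position 1: G→T (purine→pyrimidine, transversion)
position 2: G→T (purine→pyrimidine, transversion)
position 3: A→G (purine→purine, transition)
position 4: C→T (pyrimidine→pyrimidine, transition)
position 5: T→A (pyrimidine→purine, transversion)
position 9: A→T (purine→pyrimidine, transversion)
position 10: A→T (purine→pyrimidine, transversion)
position 11: A→T (purine→pyrimidine, transversion)
position 13: A→T (purine→pyrimidine, transversion)

2 transitions, 7 transversions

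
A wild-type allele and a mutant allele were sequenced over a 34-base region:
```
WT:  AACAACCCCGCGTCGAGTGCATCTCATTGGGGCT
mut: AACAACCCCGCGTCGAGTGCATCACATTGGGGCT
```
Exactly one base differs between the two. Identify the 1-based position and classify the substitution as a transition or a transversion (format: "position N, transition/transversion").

position 24, transversion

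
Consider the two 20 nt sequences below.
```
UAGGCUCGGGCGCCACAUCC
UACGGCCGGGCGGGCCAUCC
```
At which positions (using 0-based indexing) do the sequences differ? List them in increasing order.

Scanning 0-based: 2: G/C; 4: C/G; 5: U/C; 12: C/G; 13: C/G; 14: A/C.

2, 4, 5, 12, 13, 14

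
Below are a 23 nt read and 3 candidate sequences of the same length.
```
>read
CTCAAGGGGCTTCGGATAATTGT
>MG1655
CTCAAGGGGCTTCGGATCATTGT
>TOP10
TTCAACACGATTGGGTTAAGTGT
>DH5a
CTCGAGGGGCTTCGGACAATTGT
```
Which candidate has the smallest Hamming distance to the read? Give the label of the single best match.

MG1655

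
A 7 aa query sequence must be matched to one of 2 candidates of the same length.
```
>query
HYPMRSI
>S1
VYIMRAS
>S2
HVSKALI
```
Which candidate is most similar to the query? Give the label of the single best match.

S1

S1 differs at 4 residues; S2 differs at 5 residues. The closest is S1.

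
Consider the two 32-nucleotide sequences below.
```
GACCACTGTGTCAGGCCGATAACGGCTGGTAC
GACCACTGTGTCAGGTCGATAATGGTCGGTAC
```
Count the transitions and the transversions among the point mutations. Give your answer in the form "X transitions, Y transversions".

Transitions (purine↔purine or pyrimidine↔pyrimidine): 16 C→T, 23 C→T, 26 C→T, 27 T→C.
Transversions (purine↔pyrimidine): none.

4 transitions, 0 transversions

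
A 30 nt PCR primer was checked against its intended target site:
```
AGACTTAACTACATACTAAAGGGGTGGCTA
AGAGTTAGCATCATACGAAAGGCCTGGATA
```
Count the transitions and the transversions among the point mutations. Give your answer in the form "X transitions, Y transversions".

Transitions (purine↔purine or pyrimidine↔pyrimidine): 8 A→G.
Transversions (purine↔pyrimidine): 4 C→G, 10 T→A, 11 A→T, 17 T→G, 23 G→C, 24 G→C, 28 C→A.

1 transition, 7 transversions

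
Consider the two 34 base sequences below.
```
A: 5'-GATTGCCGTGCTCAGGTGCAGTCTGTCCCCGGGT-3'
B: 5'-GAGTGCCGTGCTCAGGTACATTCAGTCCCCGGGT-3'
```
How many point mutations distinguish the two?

4

Mismatches (1-based): position 3: T→G; position 18: G→A; position 21: G→T; position 24: T→A.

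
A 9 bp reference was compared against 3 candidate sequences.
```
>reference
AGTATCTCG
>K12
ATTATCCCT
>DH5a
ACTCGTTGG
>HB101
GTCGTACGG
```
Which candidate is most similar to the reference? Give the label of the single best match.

K12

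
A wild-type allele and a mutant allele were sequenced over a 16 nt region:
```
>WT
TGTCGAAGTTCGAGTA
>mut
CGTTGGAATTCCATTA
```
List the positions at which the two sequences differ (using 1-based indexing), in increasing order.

1, 4, 6, 8, 12, 14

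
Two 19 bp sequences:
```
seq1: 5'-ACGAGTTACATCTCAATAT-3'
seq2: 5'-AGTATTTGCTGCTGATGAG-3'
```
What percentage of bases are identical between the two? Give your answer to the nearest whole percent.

Mismatches at positions 2, 3, 5, 8, 10, 11, 14, 16, 17, 19 (1-based): 10 of 19.
Identical positions: 9/19 = 47.37% → 47%.

47%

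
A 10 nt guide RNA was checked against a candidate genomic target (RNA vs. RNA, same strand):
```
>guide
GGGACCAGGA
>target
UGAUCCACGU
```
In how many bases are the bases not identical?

Comparing position by position, 5 bases differ: 1 (G/U), 3 (G/A), 4 (A/U), 8 (G/C), 10 (A/U).

5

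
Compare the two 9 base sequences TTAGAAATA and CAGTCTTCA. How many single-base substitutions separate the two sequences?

The sequences differ at positions 1, 2, 3, 4, 5, 6, 7, 8 (1-based) — 8 in total.

8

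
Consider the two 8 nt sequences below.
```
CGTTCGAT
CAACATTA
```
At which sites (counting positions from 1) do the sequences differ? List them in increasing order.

2, 3, 4, 5, 6, 7, 8

Scanning 1-based: 2: G/A; 3: T/A; 4: T/C; 5: C/A; 6: G/T; 7: A/T; 8: T/A.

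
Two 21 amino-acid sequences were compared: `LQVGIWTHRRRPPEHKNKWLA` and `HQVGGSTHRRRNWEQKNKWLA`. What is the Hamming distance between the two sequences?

6

Comparing position by position, 6 residues differ: 1 (L/H), 5 (I/G), 6 (W/S), 12 (P/N), 13 (P/W), 15 (H/Q).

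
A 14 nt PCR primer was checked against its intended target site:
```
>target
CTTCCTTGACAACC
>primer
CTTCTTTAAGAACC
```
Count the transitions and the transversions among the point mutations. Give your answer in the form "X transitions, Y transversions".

2 transitions, 1 transversion

Mismatches (1-based):
base 5: C→T (pyrimidine→pyrimidine, transition)
base 8: G→A (purine→purine, transition)
base 10: C→G (pyrimidine→purine, transversion)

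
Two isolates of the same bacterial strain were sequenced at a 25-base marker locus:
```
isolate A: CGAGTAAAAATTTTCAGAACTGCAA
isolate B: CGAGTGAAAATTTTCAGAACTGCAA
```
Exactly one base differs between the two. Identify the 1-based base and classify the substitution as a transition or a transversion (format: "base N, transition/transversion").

base 6, transition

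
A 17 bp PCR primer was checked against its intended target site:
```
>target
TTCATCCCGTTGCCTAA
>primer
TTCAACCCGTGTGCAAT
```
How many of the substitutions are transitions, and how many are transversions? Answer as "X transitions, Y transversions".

Transitions (purine↔purine or pyrimidine↔pyrimidine): none.
Transversions (purine↔pyrimidine): 5 T→A, 11 T→G, 12 G→T, 13 C→G, 15 T→A, 17 A→T.

0 transitions, 6 transversions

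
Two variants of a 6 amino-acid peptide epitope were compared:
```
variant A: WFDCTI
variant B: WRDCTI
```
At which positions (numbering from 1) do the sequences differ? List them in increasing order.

Differences at position 2 (F→R).

2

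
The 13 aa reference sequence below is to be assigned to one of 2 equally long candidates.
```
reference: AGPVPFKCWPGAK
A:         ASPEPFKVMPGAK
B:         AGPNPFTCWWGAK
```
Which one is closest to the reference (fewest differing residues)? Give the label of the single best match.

A differs at 4 residues; B differs at 3 residues. The closest is B.

B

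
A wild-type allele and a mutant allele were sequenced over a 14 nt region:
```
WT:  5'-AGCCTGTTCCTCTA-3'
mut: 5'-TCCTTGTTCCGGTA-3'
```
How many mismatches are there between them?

Mismatches (1-based): base 1: A→T; base 2: G→C; base 4: C→T; base 11: T→G; base 12: C→G.

5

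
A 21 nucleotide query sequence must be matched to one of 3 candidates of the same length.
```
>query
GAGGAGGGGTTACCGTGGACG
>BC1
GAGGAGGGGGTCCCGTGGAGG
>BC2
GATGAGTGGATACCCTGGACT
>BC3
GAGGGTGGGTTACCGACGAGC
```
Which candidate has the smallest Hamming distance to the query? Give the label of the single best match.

BC1 differs at 3 bases; BC2 differs at 5 bases; BC3 differs at 6 bases. The closest is BC1.

BC1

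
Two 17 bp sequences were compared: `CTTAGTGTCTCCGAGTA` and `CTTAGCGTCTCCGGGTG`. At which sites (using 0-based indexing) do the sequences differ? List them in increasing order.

5, 13, 16

Scanning 0-based: 5: T/C; 13: A/G; 16: A/G.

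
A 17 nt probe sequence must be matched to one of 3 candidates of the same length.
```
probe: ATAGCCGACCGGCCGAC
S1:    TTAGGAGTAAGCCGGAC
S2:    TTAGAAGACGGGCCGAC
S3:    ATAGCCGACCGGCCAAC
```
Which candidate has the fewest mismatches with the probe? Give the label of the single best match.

Hamming distances to probe — S1: 8; S2: 4; S3: 1.
Smallest is S3 with 1 mismatch.

S3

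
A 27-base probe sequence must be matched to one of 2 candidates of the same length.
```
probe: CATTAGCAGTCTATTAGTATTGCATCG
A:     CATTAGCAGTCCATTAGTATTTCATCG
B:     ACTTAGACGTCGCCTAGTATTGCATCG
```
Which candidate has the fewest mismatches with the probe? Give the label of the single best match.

A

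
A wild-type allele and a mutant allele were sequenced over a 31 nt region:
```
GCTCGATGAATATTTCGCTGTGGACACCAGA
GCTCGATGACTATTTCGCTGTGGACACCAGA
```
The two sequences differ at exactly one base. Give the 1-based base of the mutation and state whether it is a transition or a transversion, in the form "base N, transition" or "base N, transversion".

Base 10 changes A→C. A is a purine and C is a pyrimidine, so this is a transversion.

base 10, transversion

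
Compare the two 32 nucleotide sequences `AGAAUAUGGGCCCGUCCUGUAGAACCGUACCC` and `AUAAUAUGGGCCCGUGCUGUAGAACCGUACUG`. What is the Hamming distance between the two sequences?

4

Comparing position by position, 4 positions differ: 2 (G/U), 16 (C/G), 31 (C/U), 32 (C/G).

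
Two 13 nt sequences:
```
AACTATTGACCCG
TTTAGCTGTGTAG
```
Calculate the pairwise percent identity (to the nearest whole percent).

10 positions differ (1, 2, 3, 4, 5, 6, 9, 10, 11, 12), so 3 of 13 match: 3/13 = 23.08%.

23%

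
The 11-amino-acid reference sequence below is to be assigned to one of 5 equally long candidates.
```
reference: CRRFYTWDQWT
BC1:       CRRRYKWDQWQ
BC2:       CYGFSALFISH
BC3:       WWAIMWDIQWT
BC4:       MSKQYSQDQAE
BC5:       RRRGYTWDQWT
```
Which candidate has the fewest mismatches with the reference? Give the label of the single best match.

BC5

Hamming distances to reference — BC1: 3; BC2: 9; BC3: 8; BC4: 8; BC5: 2.
Smallest is BC5 with 2 mismatches.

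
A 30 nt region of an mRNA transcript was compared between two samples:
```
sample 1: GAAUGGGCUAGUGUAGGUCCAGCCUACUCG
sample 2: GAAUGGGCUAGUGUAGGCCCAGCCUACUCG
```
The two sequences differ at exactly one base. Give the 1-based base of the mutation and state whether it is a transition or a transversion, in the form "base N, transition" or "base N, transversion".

base 18, transition

Base 18 changes U→C. U is a pyrimidine and C is a pyrimidine, so this is a transition.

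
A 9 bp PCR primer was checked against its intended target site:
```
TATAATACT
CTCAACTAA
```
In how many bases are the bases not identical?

7

Mismatches (1-based): base 1: T→C; base 2: A→T; base 3: T→C; base 6: T→C; base 7: A→T; base 8: C→A; base 9: T→A.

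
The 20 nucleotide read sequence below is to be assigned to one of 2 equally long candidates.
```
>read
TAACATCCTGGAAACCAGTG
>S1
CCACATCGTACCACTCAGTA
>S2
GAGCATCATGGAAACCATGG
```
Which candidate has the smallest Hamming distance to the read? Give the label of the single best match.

S1 differs at 9 bases; S2 differs at 5 bases. The closest is S2.

S2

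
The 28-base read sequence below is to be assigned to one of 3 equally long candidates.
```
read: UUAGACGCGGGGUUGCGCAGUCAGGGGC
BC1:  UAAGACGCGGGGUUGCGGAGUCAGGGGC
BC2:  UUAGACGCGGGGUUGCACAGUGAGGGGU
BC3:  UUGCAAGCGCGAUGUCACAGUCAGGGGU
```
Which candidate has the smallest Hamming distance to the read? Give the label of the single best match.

BC1

Hamming distances to read — BC1: 2; BC2: 3; BC3: 9.
Smallest is BC1 with 2 mismatches.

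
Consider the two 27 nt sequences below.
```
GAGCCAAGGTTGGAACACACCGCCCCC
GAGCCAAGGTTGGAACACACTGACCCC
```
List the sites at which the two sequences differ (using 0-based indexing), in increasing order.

20, 22

Differences at site 20 (C→T), site 22 (C→A).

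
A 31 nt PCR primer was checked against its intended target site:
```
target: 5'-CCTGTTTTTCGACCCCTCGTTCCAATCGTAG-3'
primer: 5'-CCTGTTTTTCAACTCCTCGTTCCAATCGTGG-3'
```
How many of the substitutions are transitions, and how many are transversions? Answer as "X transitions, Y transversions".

3 transitions, 0 transversions

Mismatches (1-based):
position 11: G→A (purine→purine, transition)
position 14: C→T (pyrimidine→pyrimidine, transition)
position 30: A→G (purine→purine, transition)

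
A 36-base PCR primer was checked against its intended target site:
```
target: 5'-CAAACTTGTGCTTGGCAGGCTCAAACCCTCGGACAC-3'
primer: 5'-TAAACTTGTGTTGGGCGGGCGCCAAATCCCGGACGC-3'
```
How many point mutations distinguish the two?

10

The sequences differ at positions 1, 11, 13, 17, 21, 23, 26, 27, 29, 35 (1-based) — 10 in total.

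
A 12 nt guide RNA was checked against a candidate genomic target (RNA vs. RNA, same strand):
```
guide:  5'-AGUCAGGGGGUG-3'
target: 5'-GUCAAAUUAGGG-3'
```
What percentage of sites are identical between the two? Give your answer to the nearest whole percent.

Mismatches at positions 1, 2, 3, 4, 6, 7, 8, 9, 11 (1-based): 9 of 12.
Identical positions: 3/12 = 25% → 25%.

25%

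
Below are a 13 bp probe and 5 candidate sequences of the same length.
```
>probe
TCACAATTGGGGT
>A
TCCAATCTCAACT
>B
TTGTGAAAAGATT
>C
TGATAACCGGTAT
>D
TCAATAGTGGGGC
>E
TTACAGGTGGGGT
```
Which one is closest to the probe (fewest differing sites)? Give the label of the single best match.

Hamming distances to probe — A: 8; B: 9; C: 6; D: 4; E: 3.
Smallest is E with 3 mismatches.

E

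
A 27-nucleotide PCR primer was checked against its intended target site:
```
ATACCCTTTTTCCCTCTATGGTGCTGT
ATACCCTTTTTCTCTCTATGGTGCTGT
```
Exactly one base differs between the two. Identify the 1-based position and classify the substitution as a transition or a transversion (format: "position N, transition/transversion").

position 13, transition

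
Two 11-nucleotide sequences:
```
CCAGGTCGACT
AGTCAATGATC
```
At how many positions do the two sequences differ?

9

The sequences differ at positions 1, 2, 3, 4, 5, 6, 7, 10, 11 (1-based) — 9 in total.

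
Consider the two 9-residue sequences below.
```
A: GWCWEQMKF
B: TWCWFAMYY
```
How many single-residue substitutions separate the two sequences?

5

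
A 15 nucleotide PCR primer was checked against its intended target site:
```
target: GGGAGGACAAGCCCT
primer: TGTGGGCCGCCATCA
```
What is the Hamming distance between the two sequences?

10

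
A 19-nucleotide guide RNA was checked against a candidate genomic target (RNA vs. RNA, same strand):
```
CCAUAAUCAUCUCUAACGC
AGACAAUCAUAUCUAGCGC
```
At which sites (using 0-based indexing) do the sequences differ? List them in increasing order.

0, 1, 3, 10, 15

Scanning 0-based: 0: C/A; 1: C/G; 3: U/C; 10: C/A; 15: A/G.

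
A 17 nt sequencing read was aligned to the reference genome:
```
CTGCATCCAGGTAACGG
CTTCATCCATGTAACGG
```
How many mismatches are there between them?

The sequences differ at sites 3, 10 (1-based) — 2 in total.

2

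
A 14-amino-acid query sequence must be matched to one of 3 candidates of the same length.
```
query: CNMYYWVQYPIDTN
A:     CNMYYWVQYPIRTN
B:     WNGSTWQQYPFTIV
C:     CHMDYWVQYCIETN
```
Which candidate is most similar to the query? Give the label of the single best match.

Hamming distances to query — A: 1; B: 9; C: 4.
Smallest is A with 1 mismatch.

A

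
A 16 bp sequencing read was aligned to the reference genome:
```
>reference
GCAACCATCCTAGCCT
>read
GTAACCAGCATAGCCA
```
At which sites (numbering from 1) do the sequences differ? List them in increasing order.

2, 8, 10, 16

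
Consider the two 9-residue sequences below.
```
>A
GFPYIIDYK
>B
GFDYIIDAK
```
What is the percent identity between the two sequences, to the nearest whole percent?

2 positions differ (3, 8), so 7 of 9 match: 7/9 = 77.78%.

78%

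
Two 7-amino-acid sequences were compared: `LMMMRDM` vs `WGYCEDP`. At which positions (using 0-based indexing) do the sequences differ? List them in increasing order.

0, 1, 2, 3, 4, 6

Scanning 0-based: 0: L/W; 1: M/G; 2: M/Y; 3: M/C; 4: R/E; 6: M/P.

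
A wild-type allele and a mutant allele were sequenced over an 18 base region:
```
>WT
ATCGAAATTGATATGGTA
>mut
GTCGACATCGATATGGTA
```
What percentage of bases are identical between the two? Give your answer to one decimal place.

3 positions differ (1, 6, 9), so 15 of 18 match: 15/18 = 83.33%.

83.3%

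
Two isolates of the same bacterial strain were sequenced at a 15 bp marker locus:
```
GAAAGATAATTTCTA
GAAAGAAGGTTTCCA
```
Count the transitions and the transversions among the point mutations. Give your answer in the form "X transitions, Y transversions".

3 transitions, 1 transversion

Transitions (purine↔purine or pyrimidine↔pyrimidine): 8 A→G, 9 A→G, 14 T→C.
Transversions (purine↔pyrimidine): 7 T→A.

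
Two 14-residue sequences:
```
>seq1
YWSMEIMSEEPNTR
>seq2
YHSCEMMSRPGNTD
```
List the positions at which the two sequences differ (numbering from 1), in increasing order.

Scanning 1-based: 2: W/H; 4: M/C; 6: I/M; 9: E/R; 10: E/P; 11: P/G; 14: R/D.

2, 4, 6, 9, 10, 11, 14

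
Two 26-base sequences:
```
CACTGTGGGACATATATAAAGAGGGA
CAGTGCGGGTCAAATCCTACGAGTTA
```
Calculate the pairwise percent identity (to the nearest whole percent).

62%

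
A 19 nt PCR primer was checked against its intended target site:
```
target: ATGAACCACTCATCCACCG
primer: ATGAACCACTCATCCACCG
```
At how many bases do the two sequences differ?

No positions differ; the sequences are identical.

0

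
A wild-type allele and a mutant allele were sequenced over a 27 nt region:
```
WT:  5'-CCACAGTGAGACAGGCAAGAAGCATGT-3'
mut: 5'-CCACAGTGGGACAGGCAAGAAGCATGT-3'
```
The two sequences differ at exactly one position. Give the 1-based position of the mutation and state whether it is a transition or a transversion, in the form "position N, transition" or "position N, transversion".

position 9, transition

The sequences differ only at position 9: A→G (purine→purine), a transition.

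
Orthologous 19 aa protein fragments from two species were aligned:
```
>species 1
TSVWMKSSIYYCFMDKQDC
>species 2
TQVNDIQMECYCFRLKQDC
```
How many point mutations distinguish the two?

10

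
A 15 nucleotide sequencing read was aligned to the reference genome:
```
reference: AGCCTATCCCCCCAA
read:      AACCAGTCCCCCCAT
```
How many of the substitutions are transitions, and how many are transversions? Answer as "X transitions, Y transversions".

2 transitions, 2 transversions

Transitions (purine↔purine or pyrimidine↔pyrimidine): 2 G→A, 6 A→G.
Transversions (purine↔pyrimidine): 5 T→A, 15 A→T.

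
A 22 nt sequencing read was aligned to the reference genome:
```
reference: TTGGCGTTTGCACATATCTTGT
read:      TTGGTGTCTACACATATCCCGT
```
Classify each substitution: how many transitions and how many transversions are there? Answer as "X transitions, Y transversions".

Transitions (purine↔purine or pyrimidine↔pyrimidine): 5 C→T, 8 T→C, 10 G→A, 19 T→C, 20 T→C.
Transversions (purine↔pyrimidine): none.

5 transitions, 0 transversions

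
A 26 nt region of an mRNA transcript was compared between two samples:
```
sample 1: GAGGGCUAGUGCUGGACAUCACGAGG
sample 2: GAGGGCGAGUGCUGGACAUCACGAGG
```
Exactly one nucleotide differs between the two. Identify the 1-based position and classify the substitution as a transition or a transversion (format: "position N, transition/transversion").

Position 7 changes U→G. U is a pyrimidine and G is a purine, so this is a transversion.

position 7, transversion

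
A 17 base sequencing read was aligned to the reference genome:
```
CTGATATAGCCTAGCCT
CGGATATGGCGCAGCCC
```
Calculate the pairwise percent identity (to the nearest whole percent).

Mismatches at positions 2, 8, 11, 12, 17 (1-based): 5 of 17.
Identical positions: 12/17 = 70.59% → 71%.

71%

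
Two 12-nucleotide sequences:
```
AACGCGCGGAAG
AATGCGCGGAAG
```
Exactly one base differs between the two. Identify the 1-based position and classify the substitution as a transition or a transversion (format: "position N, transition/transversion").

Position 3 changes C→T. C is a pyrimidine and T is a pyrimidine, so this is a transition.

position 3, transition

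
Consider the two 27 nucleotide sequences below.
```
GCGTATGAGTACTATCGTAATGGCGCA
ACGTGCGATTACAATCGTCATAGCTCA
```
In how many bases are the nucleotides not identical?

8

Comparing position by position, 8 bases differ: 1 (G/A), 5 (A/G), 6 (T/C), 9 (G/T), 13 (T/A), 19 (A/C), 22 (G/A), 25 (G/T).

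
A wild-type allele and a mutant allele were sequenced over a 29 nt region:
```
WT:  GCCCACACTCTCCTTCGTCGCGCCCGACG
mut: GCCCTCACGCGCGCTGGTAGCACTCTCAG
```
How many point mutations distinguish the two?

12

Comparing position by position, 12 sites differ: 5 (A/T), 9 (T/G), 11 (T/G), 13 (C/G), 14 (T/C), 16 (C/G), 19 (C/A), 22 (G/A), 24 (C/T), 26 (G/T), 27 (A/C), 28 (C/A).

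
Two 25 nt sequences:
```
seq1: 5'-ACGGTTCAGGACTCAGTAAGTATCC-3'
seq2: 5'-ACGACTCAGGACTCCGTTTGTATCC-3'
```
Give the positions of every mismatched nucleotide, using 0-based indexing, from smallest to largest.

Differences at position 3 (G→A), position 4 (T→C), position 14 (A→C), position 17 (A→T), position 18 (A→T).

3, 4, 14, 17, 18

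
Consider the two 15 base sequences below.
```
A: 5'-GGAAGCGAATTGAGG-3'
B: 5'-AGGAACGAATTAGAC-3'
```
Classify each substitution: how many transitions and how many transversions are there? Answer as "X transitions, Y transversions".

Mismatches (1-based):
site 1: G→A (purine→purine, transition)
site 3: A→G (purine→purine, transition)
site 5: G→A (purine→purine, transition)
site 12: G→A (purine→purine, transition)
site 13: A→G (purine→purine, transition)
site 14: G→A (purine→purine, transition)
site 15: G→C (purine→pyrimidine, transversion)

6 transitions, 1 transversion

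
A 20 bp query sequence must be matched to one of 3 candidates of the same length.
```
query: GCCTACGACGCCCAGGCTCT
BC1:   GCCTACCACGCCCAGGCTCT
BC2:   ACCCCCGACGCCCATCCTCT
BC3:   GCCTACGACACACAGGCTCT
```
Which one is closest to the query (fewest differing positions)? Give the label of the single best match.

BC1

BC1 differs at 1 position; BC2 differs at 5 positions; BC3 differs at 2 positions. The closest is BC1.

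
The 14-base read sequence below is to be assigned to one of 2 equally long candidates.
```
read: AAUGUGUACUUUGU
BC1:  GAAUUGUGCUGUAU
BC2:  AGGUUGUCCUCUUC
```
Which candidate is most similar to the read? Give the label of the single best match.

BC1

Hamming distances to read — BC1: 6; BC2: 7.
Smallest is BC1 with 6 mismatches.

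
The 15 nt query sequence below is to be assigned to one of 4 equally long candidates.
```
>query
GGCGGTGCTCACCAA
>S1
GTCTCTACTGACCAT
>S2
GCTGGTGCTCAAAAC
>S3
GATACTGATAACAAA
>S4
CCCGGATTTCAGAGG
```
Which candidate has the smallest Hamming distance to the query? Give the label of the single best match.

Hamming distances to query — S1: 6; S2: 5; S3: 7; S4: 9.
Smallest is S2 with 5 mismatches.

S2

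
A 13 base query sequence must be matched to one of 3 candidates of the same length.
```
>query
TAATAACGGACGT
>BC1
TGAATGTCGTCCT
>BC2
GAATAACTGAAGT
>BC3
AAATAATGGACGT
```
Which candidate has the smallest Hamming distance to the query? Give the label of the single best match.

BC3

Hamming distances to query — BC1: 8; BC2: 3; BC3: 2.
Smallest is BC3 with 2 mismatches.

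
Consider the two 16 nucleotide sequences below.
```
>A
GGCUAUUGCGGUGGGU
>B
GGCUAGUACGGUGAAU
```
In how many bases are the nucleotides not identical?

4

Comparing position by position, 4 bases differ: 6 (U/G), 8 (G/A), 14 (G/A), 15 (G/A).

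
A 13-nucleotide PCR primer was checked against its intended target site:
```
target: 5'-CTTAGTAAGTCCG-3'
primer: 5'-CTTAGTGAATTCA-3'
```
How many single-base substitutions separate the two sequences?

4

Mismatches (1-based): base 7: A→G; base 9: G→A; base 11: C→T; base 13: G→A.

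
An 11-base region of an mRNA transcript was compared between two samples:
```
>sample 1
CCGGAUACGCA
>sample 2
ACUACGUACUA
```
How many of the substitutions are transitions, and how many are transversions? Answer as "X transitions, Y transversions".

Transitions (purine↔purine or pyrimidine↔pyrimidine): 4 G→A, 10 C→U.
Transversions (purine↔pyrimidine): 1 C→A, 3 G→U, 5 A→C, 6 U→G, 7 A→U, 8 C→A, 9 G→C.

2 transitions, 7 transversions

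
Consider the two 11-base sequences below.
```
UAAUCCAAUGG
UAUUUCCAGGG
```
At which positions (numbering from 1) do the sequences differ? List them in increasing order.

3, 5, 7, 9

Scanning 1-based: 3: A/U; 5: C/U; 7: A/C; 9: U/G.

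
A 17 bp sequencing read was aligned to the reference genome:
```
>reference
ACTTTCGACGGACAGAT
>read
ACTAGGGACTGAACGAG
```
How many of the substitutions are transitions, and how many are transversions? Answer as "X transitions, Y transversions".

0 transitions, 7 transversions

Transitions (purine↔purine or pyrimidine↔pyrimidine): none.
Transversions (purine↔pyrimidine): 4 T→A, 5 T→G, 6 C→G, 10 G→T, 13 C→A, 14 A→C, 17 T→G.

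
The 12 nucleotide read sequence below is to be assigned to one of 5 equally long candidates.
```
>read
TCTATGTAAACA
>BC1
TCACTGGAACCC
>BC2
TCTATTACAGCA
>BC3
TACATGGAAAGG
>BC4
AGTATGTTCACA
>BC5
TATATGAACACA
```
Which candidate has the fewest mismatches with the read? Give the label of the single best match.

Hamming distances to read — BC1: 5; BC2: 4; BC3: 5; BC4: 4; BC5: 3.
Smallest is BC5 with 3 mismatches.

BC5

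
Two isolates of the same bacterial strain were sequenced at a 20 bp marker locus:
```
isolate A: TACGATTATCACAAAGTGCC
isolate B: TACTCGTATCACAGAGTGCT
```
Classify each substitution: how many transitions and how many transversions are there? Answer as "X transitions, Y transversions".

Transitions (purine↔purine or pyrimidine↔pyrimidine): 14 A→G, 20 C→T.
Transversions (purine↔pyrimidine): 4 G→T, 5 A→C, 6 T→G.

2 transitions, 3 transversions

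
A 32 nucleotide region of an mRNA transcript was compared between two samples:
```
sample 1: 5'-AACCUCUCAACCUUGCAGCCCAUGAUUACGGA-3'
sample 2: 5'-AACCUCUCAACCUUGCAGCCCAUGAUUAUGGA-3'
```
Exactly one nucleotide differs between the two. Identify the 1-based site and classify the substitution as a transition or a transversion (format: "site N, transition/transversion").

Site 29 changes C→U. C is a pyrimidine and U is a pyrimidine, so this is a transition.

site 29, transition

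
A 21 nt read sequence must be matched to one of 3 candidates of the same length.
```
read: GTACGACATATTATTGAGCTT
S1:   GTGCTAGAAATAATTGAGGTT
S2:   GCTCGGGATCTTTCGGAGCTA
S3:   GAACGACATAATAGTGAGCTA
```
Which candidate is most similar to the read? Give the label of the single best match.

Hamming distances to read — S1: 6; S2: 9; S3: 4.
Smallest is S3 with 4 mismatches.

S3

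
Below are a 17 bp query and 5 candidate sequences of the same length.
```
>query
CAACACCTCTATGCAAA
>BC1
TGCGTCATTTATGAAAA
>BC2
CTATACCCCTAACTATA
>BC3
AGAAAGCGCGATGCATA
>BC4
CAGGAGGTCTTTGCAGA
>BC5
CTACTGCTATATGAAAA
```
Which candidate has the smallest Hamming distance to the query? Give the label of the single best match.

Hamming distances to query — BC1: 8; BC2: 7; BC3: 7; BC4: 6; BC5: 5.
Smallest is BC5 with 5 mismatches.

BC5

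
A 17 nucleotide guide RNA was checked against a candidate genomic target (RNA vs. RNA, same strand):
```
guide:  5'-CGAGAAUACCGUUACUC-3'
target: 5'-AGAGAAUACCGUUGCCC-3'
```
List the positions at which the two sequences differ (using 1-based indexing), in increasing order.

1, 14, 16

Scanning 1-based: 1: C/A; 14: A/G; 16: U/C.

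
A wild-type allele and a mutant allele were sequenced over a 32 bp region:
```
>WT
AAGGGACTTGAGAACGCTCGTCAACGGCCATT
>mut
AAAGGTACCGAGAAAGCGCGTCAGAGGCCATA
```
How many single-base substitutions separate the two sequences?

10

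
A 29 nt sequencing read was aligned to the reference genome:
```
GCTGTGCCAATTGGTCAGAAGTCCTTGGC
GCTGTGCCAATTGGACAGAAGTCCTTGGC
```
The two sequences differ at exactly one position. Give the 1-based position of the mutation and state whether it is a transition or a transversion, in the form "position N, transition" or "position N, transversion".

position 15, transversion

The sequences differ only at position 15: T→A (pyrimidine→purine), a transversion.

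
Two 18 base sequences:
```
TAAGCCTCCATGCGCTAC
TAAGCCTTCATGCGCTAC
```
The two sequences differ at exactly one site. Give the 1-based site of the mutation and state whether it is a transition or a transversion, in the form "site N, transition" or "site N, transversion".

The sequences differ only at site 8: C→T (pyrimidine→pyrimidine), a transition.

site 8, transition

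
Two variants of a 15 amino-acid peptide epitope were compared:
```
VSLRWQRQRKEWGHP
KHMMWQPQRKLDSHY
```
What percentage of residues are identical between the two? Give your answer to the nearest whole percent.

40%

Mismatches at positions 1, 2, 3, 4, 7, 11, 12, 13, 15 (1-based): 9 of 15.
Identical positions: 6/15 = 40% → 40%.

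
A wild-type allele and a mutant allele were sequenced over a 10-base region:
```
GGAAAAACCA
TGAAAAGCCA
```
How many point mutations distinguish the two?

Comparing position by position, 2 bases differ: 1 (G/T), 7 (A/G).

2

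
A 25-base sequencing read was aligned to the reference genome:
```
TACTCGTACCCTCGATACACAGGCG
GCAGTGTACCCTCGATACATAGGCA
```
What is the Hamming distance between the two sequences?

The sequences differ at sites 1, 2, 3, 4, 5, 20, 25 (1-based) — 7 in total.

7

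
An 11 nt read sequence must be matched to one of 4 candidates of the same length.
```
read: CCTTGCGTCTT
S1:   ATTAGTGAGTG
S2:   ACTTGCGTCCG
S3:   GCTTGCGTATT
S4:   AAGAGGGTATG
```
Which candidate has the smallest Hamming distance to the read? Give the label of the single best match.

S3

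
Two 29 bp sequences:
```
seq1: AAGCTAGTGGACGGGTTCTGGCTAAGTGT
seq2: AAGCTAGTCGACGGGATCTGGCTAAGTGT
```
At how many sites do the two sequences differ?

The sequences differ at sites 9, 16 (1-based) — 2 in total.

2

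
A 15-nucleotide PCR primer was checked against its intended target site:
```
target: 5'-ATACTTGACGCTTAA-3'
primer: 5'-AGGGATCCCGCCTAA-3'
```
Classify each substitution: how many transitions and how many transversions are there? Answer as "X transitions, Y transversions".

Mismatches (1-based):
site 2: T→G (pyrimidine→purine, transversion)
site 3: A→G (purine→purine, transition)
site 4: C→G (pyrimidine→purine, transversion)
site 5: T→A (pyrimidine→purine, transversion)
site 7: G→C (purine→pyrimidine, transversion)
site 8: A→C (purine→pyrimidine, transversion)
site 12: T→C (pyrimidine→pyrimidine, transition)

2 transitions, 5 transversions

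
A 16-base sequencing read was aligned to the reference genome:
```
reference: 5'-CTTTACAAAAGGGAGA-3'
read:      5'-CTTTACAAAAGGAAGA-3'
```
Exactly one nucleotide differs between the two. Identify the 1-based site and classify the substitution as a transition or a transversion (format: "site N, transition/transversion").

site 13, transition

Site 13 changes G→A. G is a purine and A is a purine, so this is a transition.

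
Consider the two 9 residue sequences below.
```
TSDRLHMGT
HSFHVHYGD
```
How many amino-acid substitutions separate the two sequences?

Mismatches (1-based): residue 1: T→H; residue 3: D→F; residue 4: R→H; residue 5: L→V; residue 7: M→Y; residue 9: T→D.

6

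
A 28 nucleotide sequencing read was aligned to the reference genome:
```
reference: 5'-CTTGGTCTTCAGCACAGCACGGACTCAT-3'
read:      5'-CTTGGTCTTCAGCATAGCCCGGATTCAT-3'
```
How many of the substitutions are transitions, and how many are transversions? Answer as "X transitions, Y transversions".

Transitions (purine↔purine or pyrimidine↔pyrimidine): 15 C→T, 24 C→T.
Transversions (purine↔pyrimidine): 19 A→C.

2 transitions, 1 transversion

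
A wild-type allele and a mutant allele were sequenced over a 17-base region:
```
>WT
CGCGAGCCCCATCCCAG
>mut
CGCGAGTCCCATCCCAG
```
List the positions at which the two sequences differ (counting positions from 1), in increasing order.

7

Differences at position 7 (C→T).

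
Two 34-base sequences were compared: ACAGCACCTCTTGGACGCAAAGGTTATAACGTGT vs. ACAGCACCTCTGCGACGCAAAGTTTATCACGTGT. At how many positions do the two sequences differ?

4

The sequences differ at positions 12, 13, 23, 28 (1-based) — 4 in total.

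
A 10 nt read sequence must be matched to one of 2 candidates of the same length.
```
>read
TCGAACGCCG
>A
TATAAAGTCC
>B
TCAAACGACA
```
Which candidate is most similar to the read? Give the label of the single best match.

Hamming distances to read — A: 5; B: 3.
Smallest is B with 3 mismatches.

B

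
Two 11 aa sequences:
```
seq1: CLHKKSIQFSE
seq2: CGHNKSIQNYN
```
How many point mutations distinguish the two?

5

Comparing position by position, 5 residues differ: 2 (L/G), 4 (K/N), 9 (F/N), 10 (S/Y), 11 (E/N).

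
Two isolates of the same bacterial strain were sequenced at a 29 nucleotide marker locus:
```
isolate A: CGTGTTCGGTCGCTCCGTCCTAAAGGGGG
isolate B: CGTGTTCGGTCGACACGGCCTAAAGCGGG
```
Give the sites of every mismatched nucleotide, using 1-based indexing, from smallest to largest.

Differences at site 13 (C→A), site 14 (T→C), site 15 (C→A), site 18 (T→G), site 26 (G→C).

13, 14, 15, 18, 26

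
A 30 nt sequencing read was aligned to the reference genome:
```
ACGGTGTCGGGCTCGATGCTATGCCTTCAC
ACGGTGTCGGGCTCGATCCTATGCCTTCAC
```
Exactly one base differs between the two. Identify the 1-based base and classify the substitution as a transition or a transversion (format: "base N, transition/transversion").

base 18, transversion

The sequences differ only at base 18: G→C (purine→pyrimidine), a transversion.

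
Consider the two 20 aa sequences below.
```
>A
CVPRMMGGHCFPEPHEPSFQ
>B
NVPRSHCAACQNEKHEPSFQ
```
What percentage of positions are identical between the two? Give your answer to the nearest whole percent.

55%

Mismatches at positions 1, 5, 6, 7, 8, 9, 11, 12, 14 (1-based): 9 of 20.
Identical positions: 11/20 = 55% → 55%.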